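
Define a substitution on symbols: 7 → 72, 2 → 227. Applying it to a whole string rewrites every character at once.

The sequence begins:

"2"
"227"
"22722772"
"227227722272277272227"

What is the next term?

2272277222722772722272272277222722772722277222722722772

Applying the rule to each of the 21 symbols of 227227722272277272227 gives the pieces 227 227 72 227 227 72 72 227 227 227 72 227 227 72 72 227 72 227 227 227 72, which concatenate to the answer.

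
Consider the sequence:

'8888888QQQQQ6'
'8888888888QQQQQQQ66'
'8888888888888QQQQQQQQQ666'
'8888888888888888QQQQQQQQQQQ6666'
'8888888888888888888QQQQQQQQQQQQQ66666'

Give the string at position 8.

Reading off run lengths: 8 runs 7, 10, 13, 16, 19; Q runs 5, 7, 9, 11, 13; 6 runs 1, 2, 3, 4, 5 — each is linear in n, where the shown terms are n = 2, 3, 4, 5, 6.
Setting n = 9 gives 28, 19, 8 characters in each block.

8888888888888888888888888888QQQQQQQQQQQQQQQQQQQ66666666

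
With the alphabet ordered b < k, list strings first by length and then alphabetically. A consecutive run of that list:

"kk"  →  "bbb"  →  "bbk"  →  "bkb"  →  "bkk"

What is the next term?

kbb

Find the rightmost character of bkk below k, bump it to the next letter, and reset everything to its right to b.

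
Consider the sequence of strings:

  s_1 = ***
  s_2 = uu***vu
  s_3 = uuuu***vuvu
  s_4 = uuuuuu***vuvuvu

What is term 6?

s(k+1) = uu·s(k)·vu, so each term gains uu as a prefix and vu as a suffix.
From uuuuuu***vuvuvu, 2 further steps: uuuuuu***vuvuvu → uuuuuuuu***vuvuvuvu → (answer).

uuuuuuuuuu***vuvuvuvuvu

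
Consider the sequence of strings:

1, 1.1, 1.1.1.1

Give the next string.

1.1.1.1.1.1.1.1

Each string is two copies of the previous one joined by '.'.
One more doubling of 1.1.1.1 gives the answer.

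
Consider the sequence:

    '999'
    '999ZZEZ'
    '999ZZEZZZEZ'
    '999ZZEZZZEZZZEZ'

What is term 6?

999ZZEZZZEZZZEZZZEZZZEZ

Every step adds ZZEZ to the end: s(k+1) = s(k)·ZZEZ.
From 999ZZEZZZEZZZEZ, 2 further steps: 999ZZEZZZEZZZEZ → 999ZZEZZZEZZZEZZZEZ → (answer).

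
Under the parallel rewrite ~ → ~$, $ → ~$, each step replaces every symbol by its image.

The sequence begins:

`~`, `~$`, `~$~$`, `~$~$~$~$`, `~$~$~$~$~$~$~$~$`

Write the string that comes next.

~$~$~$~$~$~$~$~$~$~$~$~$~$~$~$~$

Replace each of the 16 characters of ~$~$~$~$~$~$~$~$ in place — ~$ ~$ ~$ ~$ ~$ ~$ ~$ ~$ ~$ ~$ ~$ ~$ ~$ ~$ ~$ ~$ — and concatenate.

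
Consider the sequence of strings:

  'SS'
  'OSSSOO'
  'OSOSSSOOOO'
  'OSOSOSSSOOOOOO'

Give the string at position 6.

Every step adds OS to the front and OO to the end of the previous string.
From OSOSOSSSOOOOOO, 2 further steps: OSOSOSSSOOOOOO → OSOSOSOSSSOOOOOOOO → (answer).

OSOSOSOSOSSSOOOOOOOOOO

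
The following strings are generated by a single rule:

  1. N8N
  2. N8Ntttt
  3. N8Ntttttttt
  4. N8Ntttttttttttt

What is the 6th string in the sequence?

The strings grow by a fixed suffix tttt each time.
From N8Ntttttttttttt, 2 further steps: N8Ntttttttttttt → N8Ntttttttttttttttt → (answer).

N8Ntttttttttttttttttttt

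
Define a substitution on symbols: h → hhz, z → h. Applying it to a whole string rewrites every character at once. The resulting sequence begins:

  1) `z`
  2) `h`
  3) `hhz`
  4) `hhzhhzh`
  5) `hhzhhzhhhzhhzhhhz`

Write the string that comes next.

φ(hhzhhzhhhzhhzhhhz) expands symbol-by-symbol to hhz hhz h hhz hhz h hhz hhz hhz h hhz hhz h hhz hhz hhz h; joining the 17 pieces gives the next term.

hhzhhzhhhzhhzhhhzhhzhhzhhhzhhzhhhzhhzhhzh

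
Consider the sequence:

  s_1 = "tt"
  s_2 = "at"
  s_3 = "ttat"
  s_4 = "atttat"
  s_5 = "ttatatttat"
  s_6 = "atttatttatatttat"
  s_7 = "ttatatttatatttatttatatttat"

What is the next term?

atttatttatatttatttatatttatatttatttatatttat

This is a Fibonacci-style word recurrence s(k) = s(k−2)·s(k−1): e.g. tt·at = ttat.
So term 8 is atttatttatatttat·ttatatttatatttatttatatttat.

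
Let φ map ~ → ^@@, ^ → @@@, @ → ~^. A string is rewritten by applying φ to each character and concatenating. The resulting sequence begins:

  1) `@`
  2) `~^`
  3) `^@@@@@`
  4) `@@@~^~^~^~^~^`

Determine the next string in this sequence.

Replace each of the 13 characters of @@@~^~^~^~^~^ in place — ~^ ~^ ~^ ^@@ @@@ ^@@ @@@ ^@@ @@@ ^@@ @@@ ^@@ @@@ — and concatenate.

~^~^~^^@@@@@^@@@@@^@@@@@^@@@@@^@@@@@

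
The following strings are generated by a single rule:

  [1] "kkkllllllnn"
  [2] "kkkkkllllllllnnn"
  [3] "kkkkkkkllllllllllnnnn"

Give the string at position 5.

kkkkkkkkkkkllllllllllllllnnnnnn

The n-th term is 2n-1 k's then 2n+2 l's then n n's, where the shown terms are n = 2, 3, 4.
Setting n = 6 gives 11, 14, 6 characters in each block.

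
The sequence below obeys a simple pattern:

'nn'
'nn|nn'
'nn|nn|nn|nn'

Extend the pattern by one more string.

Each string is two copies of the previous one joined by '|'.
One more doubling of nn|nn|nn|nn gives the answer.

nn|nn|nn|nn|nn|nn|nn|nn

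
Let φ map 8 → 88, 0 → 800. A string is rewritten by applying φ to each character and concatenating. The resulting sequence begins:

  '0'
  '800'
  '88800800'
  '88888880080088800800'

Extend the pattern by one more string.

888888888888888008008880080088888880080088800800

φ(88888880080088800800) expands symbol-by-symbol to 88 88 88 88 88 88 88 800 800 88 800 800 88 88 88 800 800 88 800 800; joining the 20 pieces gives the next term.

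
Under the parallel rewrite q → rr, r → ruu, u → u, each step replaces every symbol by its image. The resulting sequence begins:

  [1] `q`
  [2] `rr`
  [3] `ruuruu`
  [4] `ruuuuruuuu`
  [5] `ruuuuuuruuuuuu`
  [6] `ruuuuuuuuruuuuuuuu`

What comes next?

Rewriting the 18 symbols of ruuuuuuuuruuuuuuuu one by one yields ruu u u u u u u u u ruu u u u u u u u u; concatenated:

ruuuuuuuuuuruuuuuuuuuu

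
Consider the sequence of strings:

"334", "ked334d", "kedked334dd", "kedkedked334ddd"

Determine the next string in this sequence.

s(k+1) = ked·s(k)·d, so each term gains ked as a prefix and d as a suffix.
So the next term is ked·kedkedked334ddd·d.

kedkedkedked334dddd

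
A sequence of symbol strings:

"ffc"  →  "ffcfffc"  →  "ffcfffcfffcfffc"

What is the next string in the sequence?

s(k+1) = s(k)·f·s(k) — each term doubles the last with 'f' between the halves.
So the next term is two copies of ffcfffcfffcfffc with 'f' between the halves.

ffcfffcfffcfffcfffcfffcfffcfffc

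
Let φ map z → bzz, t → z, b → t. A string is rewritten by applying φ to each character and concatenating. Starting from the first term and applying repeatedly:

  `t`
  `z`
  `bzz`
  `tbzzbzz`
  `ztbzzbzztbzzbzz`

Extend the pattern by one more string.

bzzztbzzbzztbzzbzzztbzzbzztbzzbzz

Replace each of the 15 characters of ztbzzbzztbzzbzz in place — bzz z t bzz bzz t bzz bzz z t bzz bzz t bzz bzz — and concatenate.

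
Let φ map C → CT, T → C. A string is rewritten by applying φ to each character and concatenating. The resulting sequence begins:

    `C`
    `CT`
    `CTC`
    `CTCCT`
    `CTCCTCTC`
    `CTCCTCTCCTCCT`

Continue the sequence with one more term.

φ(CTCCTCTCCTCCT) expands symbol-by-symbol to CT C CT CT C CT C CT CT C CT CT C; joining the 13 pieces gives the next term.

CTCCTCTCCTCCTCTCCTCTC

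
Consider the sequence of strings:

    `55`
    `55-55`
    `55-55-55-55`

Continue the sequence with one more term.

55-55-55-55-55-55-55-55

Each string is two copies of the previous one joined by '-'.
So the next term is two copies of 55-55-55-55 with '-' between the halves.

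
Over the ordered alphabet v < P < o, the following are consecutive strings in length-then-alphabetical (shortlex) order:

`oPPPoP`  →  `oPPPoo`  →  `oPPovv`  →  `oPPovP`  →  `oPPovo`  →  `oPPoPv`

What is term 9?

oPPoov

Stepping forward 3 times from oPPoPv: oPPoPv → oPPoPP → oPPoPo, then the target.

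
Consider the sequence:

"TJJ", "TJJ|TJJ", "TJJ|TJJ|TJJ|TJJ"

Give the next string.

TJJ|TJJ|TJJ|TJJ|TJJ|TJJ|TJJ|TJJ

Every step duplicates the string with '|' between the halves.
So the next term is two copies of TJJ|TJJ|TJJ|TJJ with '|' between the halves.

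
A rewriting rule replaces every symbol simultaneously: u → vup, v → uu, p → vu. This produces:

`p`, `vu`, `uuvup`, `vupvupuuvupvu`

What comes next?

uuvupvuuuvupvuvupvupuuvupvuuuvup

Replace each of the 13 characters of vupvupuuvupvu in place — uu vup vu uu vup vu vup vup uu vup vu uu vup — and concatenate.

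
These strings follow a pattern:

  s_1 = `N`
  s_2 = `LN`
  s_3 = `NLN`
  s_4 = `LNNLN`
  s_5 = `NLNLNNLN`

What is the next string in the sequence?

This is a Fibonacci-style word recurrence s(k) = s(k−2)·s(k−1): e.g. N·LN = NLN.
Continuing: LNNLN · NLNLNNLN gives term 6.

LNNLNNLNLNNLN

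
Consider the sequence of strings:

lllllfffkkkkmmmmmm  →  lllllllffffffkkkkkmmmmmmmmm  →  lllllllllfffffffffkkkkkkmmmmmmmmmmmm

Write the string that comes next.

Reading off run lengths: l runs 5, 7, 9; f runs 3, 6, 9; k runs 4, 5, 6; m runs 6, 9, 12 — each is linear in n (n = 1, 2, …).
Setting n = 4 gives 11, 12, 7, 15 characters in each block.

lllllllllllffffffffffffkkkkkkkmmmmmmmmmmmmmmm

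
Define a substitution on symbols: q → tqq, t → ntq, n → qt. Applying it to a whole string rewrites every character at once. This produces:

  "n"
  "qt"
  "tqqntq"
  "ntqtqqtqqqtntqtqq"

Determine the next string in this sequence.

Rewriting the 17 symbols of ntqtqqtqqqtntqtqq one by one yields qt ntq tqq ntq tqq tqq ntq tqq tqq tqq ntq qt ntq tqq ntq tqq tqq; concatenated:

qtntqtqqntqtqqtqqntqtqqtqqtqqntqqtntqtqqntqtqqtqq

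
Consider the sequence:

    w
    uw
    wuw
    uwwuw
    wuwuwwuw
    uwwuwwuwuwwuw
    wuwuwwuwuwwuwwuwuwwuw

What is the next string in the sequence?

uwwuwwuwuwwuwwuwuwwuwuwwuwwuwuwwuw

This is a Fibonacci-style word recurrence s(k) = s(k−2)·s(k−1): e.g. w·uw = wuw.
So term 8 is uwwuwwuwuwwuw·wuwuwwuwuwwuwwuwuwwuw.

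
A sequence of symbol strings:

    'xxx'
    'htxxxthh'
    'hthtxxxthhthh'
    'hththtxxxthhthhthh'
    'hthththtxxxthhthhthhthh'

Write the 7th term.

hthththththtxxxthhthhthhthhthhthh

Every step adds ht to the front and thh to the end of the previous string.
From hthththtxxxthhthhthhthh, 2 further steps: hthththtxxxthhthhthhthh → hththththtxxxthhthhthhthhthh → (answer).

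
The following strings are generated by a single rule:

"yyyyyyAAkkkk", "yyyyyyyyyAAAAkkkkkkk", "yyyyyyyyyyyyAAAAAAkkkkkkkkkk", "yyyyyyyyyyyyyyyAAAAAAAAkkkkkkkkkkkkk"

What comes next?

Reading off run lengths: y runs 6, 9, 12, 15; A runs 2, 4, 6, 8; k runs 4, 7, 10, 13 — each is linear in n (n = 1, 2, …).
At n = 5 the blocks have lengths 18, 10, 16.

yyyyyyyyyyyyyyyyyyAAAAAAAAAAkkkkkkkkkkkkkkkk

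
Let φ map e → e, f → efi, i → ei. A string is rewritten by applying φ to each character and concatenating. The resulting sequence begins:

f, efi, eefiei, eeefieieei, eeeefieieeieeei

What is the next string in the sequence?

eeeeefieieeieeeieeeei

Replace each of the 15 characters of eeeefieieeieeei in place — e e e e efi ei e ei e e ei e e e ei — and concatenate.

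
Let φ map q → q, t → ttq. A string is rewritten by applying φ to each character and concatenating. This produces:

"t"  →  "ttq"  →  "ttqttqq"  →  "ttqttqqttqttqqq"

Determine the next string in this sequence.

Applying the rule to each of the 15 symbols of ttqttqqttqttqqq gives the pieces ttq ttq q ttq ttq q q ttq ttq q ttq ttq q q q, which concatenate to the answer.

ttqttqqttqttqqqttqttqqttqttqqqq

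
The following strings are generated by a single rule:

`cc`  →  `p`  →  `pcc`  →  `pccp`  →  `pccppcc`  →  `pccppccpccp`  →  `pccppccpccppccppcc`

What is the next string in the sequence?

pccppccpccppccppccpccppccpccp

This is a Fibonacci-style word recurrence s(k) = s(k−1)·s(k−2): e.g. p·cc = pcc.
So term 8 is pccppccpccppccppcc·pccppccpccp.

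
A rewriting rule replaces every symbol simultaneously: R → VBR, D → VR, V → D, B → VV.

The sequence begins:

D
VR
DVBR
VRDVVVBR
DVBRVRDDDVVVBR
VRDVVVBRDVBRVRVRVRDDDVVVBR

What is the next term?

Applying the rule to each of the 26 symbols of VRDVVVBRDVBRVRVRVRDDDVVVBR gives the pieces D VBR VR D D D VV VBR VR D VV VBR D VBR D VBR D VBR VR VR VR D D D VV VBR, which concatenate to the answer.

DVBRVRDDDVVVBRVRDVVVBRDVBRDVBRDVBRVRVRVRDDDVVVBR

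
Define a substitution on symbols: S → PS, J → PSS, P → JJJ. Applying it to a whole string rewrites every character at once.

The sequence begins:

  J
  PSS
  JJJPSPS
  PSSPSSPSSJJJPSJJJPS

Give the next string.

JJJPSPSJJJPSPSJJJPSPSPSSPSSPSSJJJPSPSSPSSPSSJJJPS

Replace each of the 19 characters of PSSPSSPSSJJJPSJJJPS in place — JJJ PS PS JJJ PS PS JJJ PS PS PSS PSS PSS JJJ PS PSS PSS PSS JJJ PS — and concatenate.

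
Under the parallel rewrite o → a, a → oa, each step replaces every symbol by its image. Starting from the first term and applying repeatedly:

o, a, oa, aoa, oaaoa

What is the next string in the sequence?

aoaoaaoa

Expanding oaaoa: o→a, a→oa, a→oa, o→a, a→oa. Concatenated: a oa oa a oa.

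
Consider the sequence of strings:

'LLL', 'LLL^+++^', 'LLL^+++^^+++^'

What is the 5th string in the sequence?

LLL^+++^^+++^^+++^^+++^

Every step adds ^+++^ to the end: s(k+1) = s(k)·^+++^.
From LLL^+++^^+++^, 2 further steps: LLL^+++^^+++^ → LLL^+++^^+++^^+++^ → (answer).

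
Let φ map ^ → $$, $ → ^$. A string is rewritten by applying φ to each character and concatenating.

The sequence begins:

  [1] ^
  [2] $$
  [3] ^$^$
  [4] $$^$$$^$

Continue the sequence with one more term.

^$^$$$^$^$^$$$^$

Apply φ to $$^$$$^$ symbol by symbol: $→^$, $→^$, ^→$$, $→^$, $→^$, $→^$, ^→$$, $→^$; joined: ^$ ^$ $$ ^$ ^$ ^$ $$ ^$.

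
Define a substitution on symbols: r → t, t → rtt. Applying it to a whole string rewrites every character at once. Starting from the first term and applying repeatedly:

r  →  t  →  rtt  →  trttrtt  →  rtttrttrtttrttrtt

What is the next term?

Applying the rule to each of the 17 symbols of rtttrttrtttrttrtt gives the pieces t rtt rtt rtt t rtt rtt t rtt rtt rtt t rtt rtt t rtt rtt, which concatenate to the answer.

trttrttrtttrttrtttrttrttrtttrttrtttrttrtt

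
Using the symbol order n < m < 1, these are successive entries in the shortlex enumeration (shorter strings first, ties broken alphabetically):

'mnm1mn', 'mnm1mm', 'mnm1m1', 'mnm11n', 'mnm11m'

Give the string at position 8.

Advancing 3 positions from mnm11m through mnm11m → mnm111 → mn1nnn reaches term 8.

mn1nnm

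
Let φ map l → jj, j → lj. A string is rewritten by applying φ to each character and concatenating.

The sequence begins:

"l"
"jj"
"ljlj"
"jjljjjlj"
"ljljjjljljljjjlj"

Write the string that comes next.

φ(ljljjjljljljjjlj) expands symbol-by-symbol to jj lj jj lj lj lj jj lj jj lj jj lj lj lj jj lj; joining the 16 pieces gives the next term.

jjljjjljljljjjljjjljjjljljljjjlj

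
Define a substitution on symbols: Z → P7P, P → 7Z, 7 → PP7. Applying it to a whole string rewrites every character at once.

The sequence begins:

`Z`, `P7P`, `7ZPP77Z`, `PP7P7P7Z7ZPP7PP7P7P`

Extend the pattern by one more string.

7Z7ZPP77ZPP77ZPP7P7PPP7P7P7Z7ZPP77Z7ZPP77ZPP77Z

Applying the rule to each of the 19 symbols of PP7P7P7Z7ZPP7PP7P7P gives the pieces 7Z 7Z PP7 7Z PP7 7Z PP7 P7P PP7 P7P 7Z 7Z PP7 7Z 7Z PP7 7Z PP7 7Z, which concatenate to the answer.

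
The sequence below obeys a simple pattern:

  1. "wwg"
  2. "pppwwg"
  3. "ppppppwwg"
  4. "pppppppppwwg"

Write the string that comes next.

Every step adds ppp at the front: s(k+1) = ppp·s(k).
One more step from pppppppppwwg gives the answer.

ppppppppppppwwg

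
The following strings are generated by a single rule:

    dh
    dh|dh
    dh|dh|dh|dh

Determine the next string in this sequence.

Every step duplicates the string with '|' between the halves.
So the next term is two copies of dh|dh|dh|dh with '|' between the halves.

dh|dh|dh|dh|dh|dh|dh|dh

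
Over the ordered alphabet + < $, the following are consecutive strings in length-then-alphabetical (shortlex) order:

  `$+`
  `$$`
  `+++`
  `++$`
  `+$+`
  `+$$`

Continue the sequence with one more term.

$++

Treat +$$ as a base-2 numeral over the given alphabet and add one, carrying through any trailing $'s.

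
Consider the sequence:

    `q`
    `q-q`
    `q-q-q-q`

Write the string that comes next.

Every step duplicates the string with '-' between the halves.
So the next term is two copies of q-q-q-q with '-' between the halves.

q-q-q-q-q-q-q-q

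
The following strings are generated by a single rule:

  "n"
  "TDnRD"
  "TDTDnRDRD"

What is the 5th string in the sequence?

s(k+1) = TD·s(k)·RD, so each term gains TD as a prefix and RD as a suffix.
From TDTDnRDRD, 2 further steps: TDTDnRDRD → TDTDTDnRDRDRD → (answer).

TDTDTDTDnRDRDRDRD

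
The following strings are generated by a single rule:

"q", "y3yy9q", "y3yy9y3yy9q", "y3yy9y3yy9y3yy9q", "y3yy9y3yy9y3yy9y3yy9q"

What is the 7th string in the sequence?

Each term is the previous one with y3yy9 prepended.
From y3yy9y3yy9y3yy9y3yy9q, 2 further steps: y3yy9y3yy9y3yy9y3yy9q → y3yy9y3yy9y3yy9y3yy9y3yy9q → (answer).

y3yy9y3yy9y3yy9y3yy9y3yy9y3yy9q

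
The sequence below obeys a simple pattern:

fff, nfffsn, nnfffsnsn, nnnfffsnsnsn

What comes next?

s(k+1) = n·s(k)·sn, so each term gains n as a prefix and sn as a suffix.
Applying this once more to nnnfffsnsnsn:

nnnnfffsnsnsnsn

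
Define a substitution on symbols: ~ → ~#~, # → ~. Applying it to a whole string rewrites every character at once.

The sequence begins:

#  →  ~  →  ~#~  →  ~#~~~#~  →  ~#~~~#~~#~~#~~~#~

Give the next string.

Rewriting the 17 symbols of ~#~~~#~~#~~#~~~#~ one by one yields ~#~ ~ ~#~ ~#~ ~#~ ~ ~#~ ~#~ ~ ~#~ ~#~ ~ ~#~ ~#~ ~#~ ~ ~#~; concatenated:

~#~~~#~~#~~#~~~#~~#~~~#~~#~~~#~~#~~#~~~#~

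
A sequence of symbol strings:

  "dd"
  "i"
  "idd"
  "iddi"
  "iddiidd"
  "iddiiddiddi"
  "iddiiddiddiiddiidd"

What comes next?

iddiiddiddiiddiiddiddiiddiddi

Each term (from the third on) is the previous term followed by the one before it: term 3 = i·dd = idd.
Continuing: iddiiddiddiiddiidd · iddiiddiddi gives term 8.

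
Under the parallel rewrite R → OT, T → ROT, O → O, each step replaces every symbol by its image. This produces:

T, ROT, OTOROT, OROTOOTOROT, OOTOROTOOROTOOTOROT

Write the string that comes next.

Rewriting the 19 symbols of OOTOROTOOROTOOTOROT one by one yields O O ROT O OT O ROT O O OT O ROT O O ROT O OT O ROT; concatenated:

OOROTOOTOROTOOOTOROTOOROTOOTOROT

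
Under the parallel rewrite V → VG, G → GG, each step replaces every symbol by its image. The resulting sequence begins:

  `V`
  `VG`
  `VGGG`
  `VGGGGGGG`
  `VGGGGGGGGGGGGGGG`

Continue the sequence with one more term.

Replace each of the 16 characters of VGGGGGGGGGGGGGGG in place — VG GG GG GG GG GG GG GG GG GG GG GG GG GG GG GG — and concatenate.

VGGGGGGGGGGGGGGGGGGGGGGGGGGGGGGG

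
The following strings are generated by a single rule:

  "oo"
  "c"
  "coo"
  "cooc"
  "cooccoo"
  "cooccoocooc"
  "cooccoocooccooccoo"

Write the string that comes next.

cooccoocooccooccoocooccoocooc

This is a Fibonacci-style word recurrence s(k) = s(k−1)·s(k−2): e.g. c·oo = coo.
So term 8 is cooccoocooccooccoo·cooccoocooc.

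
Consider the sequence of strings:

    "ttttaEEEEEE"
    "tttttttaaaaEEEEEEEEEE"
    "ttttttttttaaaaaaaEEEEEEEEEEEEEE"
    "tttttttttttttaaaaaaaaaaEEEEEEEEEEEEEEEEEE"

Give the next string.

ttttttttttttttttaaaaaaaaaaaaaEEEEEEEEEEEEEEEEEEEEEE

Each string has the form t^{3n+1} a^{3n-2} E^{4n+2} (n = 1, 2, …).
For the next term, n = 5, so the run lengths are 16, 13, 22.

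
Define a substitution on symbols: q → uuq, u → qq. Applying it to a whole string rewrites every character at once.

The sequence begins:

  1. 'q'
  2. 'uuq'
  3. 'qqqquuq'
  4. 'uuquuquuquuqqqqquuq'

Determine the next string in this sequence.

qqqquuqqqqquuqqqqquuqqqqquuquuquuquuquuqqqqquuq

Applying the rule to each of the 19 symbols of uuquuquuquuqqqqquuq gives the pieces qq qq uuq qq qq uuq qq qq uuq qq qq uuq uuq uuq uuq uuq qq qq uuq, which concatenate to the answer.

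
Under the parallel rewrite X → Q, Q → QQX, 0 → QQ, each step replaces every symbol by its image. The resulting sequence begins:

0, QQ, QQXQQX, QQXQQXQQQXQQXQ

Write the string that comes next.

QQXQQXQQQXQQXQQQXQQXQQXQQQXQQXQQQX

φ(QQXQQXQQQXQQXQ) expands symbol-by-symbol to QQX QQX Q QQX QQX Q QQX QQX QQX Q QQX QQX Q QQX; joining the 14 pieces gives the next term.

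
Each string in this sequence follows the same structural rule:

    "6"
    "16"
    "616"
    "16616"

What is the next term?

61616616

This is a Fibonacci-style word recurrence s(k) = s(k−2)·s(k−1): e.g. 6·16 = 616.
The next term joins 616 and 16616.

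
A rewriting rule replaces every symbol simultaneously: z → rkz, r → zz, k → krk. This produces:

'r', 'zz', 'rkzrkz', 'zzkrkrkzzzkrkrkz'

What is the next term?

Applying the rule to each of the 16 symbols of zzkrkrkzzzkrkrkz gives the pieces rkz rkz krk zz krk zz krk rkz rkz rkz krk zz krk zz krk rkz, which concatenate to the answer.

rkzrkzkrkzzkrkzzkrkrkzrkzrkzkrkzzkrkzzkrkrkz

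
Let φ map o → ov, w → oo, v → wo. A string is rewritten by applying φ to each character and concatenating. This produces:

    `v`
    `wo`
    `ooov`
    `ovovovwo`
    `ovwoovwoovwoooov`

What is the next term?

Rewriting the 16 symbols of ovwoovwoovwoooov one by one yields ov wo oo ov ov wo oo ov ov wo oo ov ov ov ov wo; concatenated:

ovwoooovovwoooovovwoooovovovovwo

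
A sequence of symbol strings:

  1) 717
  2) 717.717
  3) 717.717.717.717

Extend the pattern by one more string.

s(k+1) = s(k)·.·s(k) — each term doubles the last with '.' between the halves.
Doubling 717.717.717.717 with '.' between the halves:

717.717.717.717.717.717.717.717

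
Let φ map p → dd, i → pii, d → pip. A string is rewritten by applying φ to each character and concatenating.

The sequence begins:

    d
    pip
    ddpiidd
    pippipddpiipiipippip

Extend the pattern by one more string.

ddpiiddddpiiddpippipddpiipiiddpiipiiddpiiddddpiidd

Replace each of the 20 characters of pippipddpiipiipippip in place — dd pii dd dd pii dd pip pip dd pii pii dd pii pii dd pii dd dd pii dd — and concatenate.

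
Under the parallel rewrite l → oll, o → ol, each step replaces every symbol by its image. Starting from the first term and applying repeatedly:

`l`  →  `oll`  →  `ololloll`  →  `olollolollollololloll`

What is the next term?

Rewriting the 21 symbols of olollolollollololloll one by one yields ol oll ol oll oll ol oll ol oll oll ol oll oll ol oll ol oll oll ol oll oll; concatenated:

olollolollollolollolollollolollollolollolollollololloll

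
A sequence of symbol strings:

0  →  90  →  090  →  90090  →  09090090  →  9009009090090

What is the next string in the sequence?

From term 3 onward, concatenate the second-to-last term with the last: 0·90 = 090, 90·090 = 90090, …
Continuing: 09090090 · 9009009090090 gives term 7.

090900909009009090090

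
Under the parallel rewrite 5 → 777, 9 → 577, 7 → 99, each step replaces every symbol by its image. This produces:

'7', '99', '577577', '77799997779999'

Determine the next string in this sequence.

Rewriting the 14 symbols of 77799997779999 one by one yields 99 99 99 577 577 577 577 99 99 99 577 577 577 577; concatenated:

999999577577577577999999577577577577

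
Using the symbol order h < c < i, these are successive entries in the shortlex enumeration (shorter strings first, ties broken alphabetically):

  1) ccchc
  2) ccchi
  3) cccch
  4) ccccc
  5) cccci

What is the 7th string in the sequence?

Advancing 2 positions from cccci through cccci → cccih reaches term 7.

cccic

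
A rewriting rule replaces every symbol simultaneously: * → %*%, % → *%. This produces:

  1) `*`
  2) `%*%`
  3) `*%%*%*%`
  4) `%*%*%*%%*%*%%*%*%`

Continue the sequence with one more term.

Applying the rule to each of the 17 symbols of %*%*%*%%*%*%%*%*% gives the pieces *% %*% *% %*% *% %*% *% *% %*% *% %*% *% *% %*% *% %*% *%, which concatenate to the answer.

*%%*%*%%*%*%%*%*%*%%*%*%%*%*%*%%*%*%%*%*%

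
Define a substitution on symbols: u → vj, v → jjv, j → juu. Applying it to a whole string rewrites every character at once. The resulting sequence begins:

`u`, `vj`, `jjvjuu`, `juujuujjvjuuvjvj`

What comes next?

Replace each of the 16 characters of juujuujjvjuuvjvj in place — juu vj vj juu vj vj juu juu jjv juu vj vj jjv juu jjv juu — and concatenate.

juuvjvjjuuvjvjjuujuujjvjuuvjvjjjvjuujjvjuu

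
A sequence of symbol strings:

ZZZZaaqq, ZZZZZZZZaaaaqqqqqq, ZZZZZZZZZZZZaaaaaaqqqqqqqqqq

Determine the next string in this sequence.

The n-th term is 4n Z's then 2n a's then 4n-2 q's (n = 1, 2, …).
At n = 4 the blocks have lengths 16, 8, 14.

ZZZZZZZZZZZZZZZZaaaaaaaaqqqqqqqqqqqqqq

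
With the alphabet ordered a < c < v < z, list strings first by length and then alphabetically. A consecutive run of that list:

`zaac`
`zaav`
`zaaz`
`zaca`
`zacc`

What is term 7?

Stepping forward 2 times from zacc: zacc → zacv, then the target.

zacz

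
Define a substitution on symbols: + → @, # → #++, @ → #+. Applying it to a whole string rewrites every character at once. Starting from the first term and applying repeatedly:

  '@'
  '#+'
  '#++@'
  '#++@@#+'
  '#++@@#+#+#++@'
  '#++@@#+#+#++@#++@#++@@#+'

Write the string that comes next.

Rewriting the 24 symbols of #++@@#+#+#++@#++@#++@@#+ one by one yields #++ @ @ #+ #+ #++ @ #++ @ #++ @ @ #+ #++ @ @ #+ #++ @ @ #+ #+ #++ @; concatenated:

#++@@#+#+#++@#++@#++@@#+#++@@#+#++@@#+#+#++@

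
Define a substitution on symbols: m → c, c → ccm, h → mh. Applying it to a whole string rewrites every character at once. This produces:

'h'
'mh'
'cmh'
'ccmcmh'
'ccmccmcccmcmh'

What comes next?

φ(ccmccmcccmcmh) expands symbol-by-symbol to ccm ccm c ccm ccm c ccm ccm ccm c ccm c mh; joining the 13 pieces gives the next term.

ccmccmcccmccmcccmccmccmcccmcmh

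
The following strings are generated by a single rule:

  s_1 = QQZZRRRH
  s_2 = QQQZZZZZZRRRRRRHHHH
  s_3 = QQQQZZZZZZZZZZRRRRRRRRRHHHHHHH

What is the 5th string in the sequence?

QQQQQQZZZZZZZZZZZZZZZZZZRRRRRRRRRRRRRRRHHHHHHHHHHHHH

Each string has the form Q^{n+1} Z^{4n-2} R^{3n} H^{3n-2} (n = 1, 2, …).
For term 5, n = 5, so the run lengths are 6, 18, 15, 13.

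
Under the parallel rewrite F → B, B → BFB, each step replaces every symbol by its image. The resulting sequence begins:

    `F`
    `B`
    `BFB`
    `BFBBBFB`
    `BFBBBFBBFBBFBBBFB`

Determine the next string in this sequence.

BFBBBFBBFBBFBBBFBBFBBBFBBFBBBFBBFBBFBBBFB

Applying the rule to each of the 17 symbols of BFBBBFBBFBBFBBBFB gives the pieces BFB B BFB BFB BFB B BFB BFB B BFB BFB B BFB BFB BFB B BFB, which concatenate to the answer.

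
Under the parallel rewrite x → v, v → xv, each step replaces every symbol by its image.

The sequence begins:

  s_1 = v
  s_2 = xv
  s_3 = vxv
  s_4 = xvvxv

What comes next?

vxvxvvxv

Rewriting each symbol of xvvxv: x→v, v→xv, v→xv, x→v, v→xv, which concatenates to v xv xv v xv.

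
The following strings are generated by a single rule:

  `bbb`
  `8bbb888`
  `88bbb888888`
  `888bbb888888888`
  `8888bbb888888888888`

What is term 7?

Every step adds 8 to the front and 888 to the end of the previous string.
From 8888bbb888888888888, 2 further steps: 8888bbb888888888888 → 88888bbb888888888888888 → (answer).

888888bbb888888888888888888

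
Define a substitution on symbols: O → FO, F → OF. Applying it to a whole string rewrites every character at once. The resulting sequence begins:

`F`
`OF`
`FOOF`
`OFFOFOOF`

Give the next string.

FOOFOFFOOFFOFOOF

Rewriting each symbol of OFFOFOOF: O→FO, F→OF, F→OF, O→FO, F→OF, O→FO, O→FO, F→OF, which concatenates to FO OF OF FO OF FO FO OF.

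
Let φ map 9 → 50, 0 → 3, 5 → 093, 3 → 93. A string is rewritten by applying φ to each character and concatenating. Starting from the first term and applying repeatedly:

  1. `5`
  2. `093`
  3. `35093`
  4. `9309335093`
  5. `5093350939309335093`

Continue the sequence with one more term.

Replace each of the 19 characters of 5093350939309335093 in place — 093 3 50 93 93 093 3 50 93 50 93 3 50 93 93 093 3 50 93 — and concatenate.

0933509393093350935093350939309335093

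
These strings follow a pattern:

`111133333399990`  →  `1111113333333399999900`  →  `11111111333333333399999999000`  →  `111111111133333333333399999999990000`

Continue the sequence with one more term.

The n-th term is 2n 1's then 2n+2 3's then 2n 9's then n-1 0's, where the shown terms are n = 2, 3, 4, 5.
For the next term, n = 6, so the run lengths are 12, 14, 12, 5.

1111111111113333333333333399999999999900000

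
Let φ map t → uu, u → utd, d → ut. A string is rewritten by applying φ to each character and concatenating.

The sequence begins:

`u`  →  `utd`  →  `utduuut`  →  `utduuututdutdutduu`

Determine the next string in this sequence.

utduuututdutdutduuutduuututduuututduuututdutd

Replace each of the 18 characters of utduuututdutdutduu in place — utd uu ut utd utd utd uu utd uu ut utd uu ut utd uu ut utd utd — and concatenate.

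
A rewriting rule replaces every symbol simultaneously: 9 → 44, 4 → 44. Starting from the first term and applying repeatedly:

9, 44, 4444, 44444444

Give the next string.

4444444444444444

Apply φ to 44444444 symbol by symbol: 4→44, 4→44, 4→44, 4→44, 4→44, 4→44, 4→44, 4→44; joined: 44 44 44 44 44 44 44 44.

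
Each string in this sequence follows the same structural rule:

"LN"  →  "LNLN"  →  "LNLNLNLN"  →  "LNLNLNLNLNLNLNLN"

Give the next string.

Each string is two copies of the previous one concatenated.
So the next term is two copies of LNLNLNLNLNLNLNLN.

LNLNLNLNLNLNLNLNLNLNLNLNLNLNLNLN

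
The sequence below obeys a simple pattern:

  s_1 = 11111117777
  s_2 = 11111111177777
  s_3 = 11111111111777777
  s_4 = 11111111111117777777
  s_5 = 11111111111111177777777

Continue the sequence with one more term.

11111111111111111777777777

Reading off run lengths: 1 runs 7, 9, 11, 13, 15; 7 runs 4, 5, 6, 7, 8 — each is linear in n, where the shown terms are n = 3, 4, 5, 6, 7.
At n = 8 the blocks have lengths 17, 9.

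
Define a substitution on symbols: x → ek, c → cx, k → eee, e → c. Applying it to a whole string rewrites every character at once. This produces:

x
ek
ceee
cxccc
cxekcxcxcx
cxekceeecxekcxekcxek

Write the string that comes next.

cxekceeecxccccxekceeecxekceeecxekceee

Replace each of the 20 characters of cxekceeecxekcxekcxek in place — cx ek c eee cx c c c cx ek c eee cx ek c eee cx ek c eee — and concatenate.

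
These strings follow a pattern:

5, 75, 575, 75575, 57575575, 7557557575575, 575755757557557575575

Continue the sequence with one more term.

Each term (from the third on) is the two preceding terms concatenated in order: term 3 = 5·75 = 575.
So term 8 is 7557557575575·575755757557557575575.

7557557575575575755757557557575575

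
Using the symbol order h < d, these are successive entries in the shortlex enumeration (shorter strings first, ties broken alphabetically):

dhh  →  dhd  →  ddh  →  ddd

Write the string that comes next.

ddd is the last string of length 3, so the next is the first of length 4: h repeated 4 times.

hhhh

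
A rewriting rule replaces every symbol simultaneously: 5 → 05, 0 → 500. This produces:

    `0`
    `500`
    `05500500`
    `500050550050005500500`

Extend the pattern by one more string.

φ(500050550050005500500) expands symbol-by-symbol to 05 500 500 500 05 500 05 05 500 500 05 500 500 500 05 05 500 500 05 500 500; joining the 21 pieces gives the next term.

0550050050005500050550050005500500500050550050005500500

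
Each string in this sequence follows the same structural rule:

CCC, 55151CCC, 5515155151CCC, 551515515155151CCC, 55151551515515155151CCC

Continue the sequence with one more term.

Every step adds 55151 at the front: s(k+1) = 55151·s(k).
So the next term is 55151·55151551515515155151CCC.

5515155151551515515155151CCC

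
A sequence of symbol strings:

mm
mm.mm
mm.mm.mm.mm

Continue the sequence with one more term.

s(k+1) = s(k)·.·s(k) — each term doubles the last with '.' between the halves.
Doubling mm.mm.mm.mm with '.' between the halves:

mm.mm.mm.mm.mm.mm.mm.mm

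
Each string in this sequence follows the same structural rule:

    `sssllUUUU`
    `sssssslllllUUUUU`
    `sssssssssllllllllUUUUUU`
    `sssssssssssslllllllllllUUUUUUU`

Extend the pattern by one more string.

sssssssssssssssllllllllllllllUUUUUUUU

Reading off run lengths: s runs 3, 6, 9, 12; l runs 2, 5, 8, 11; U runs 4, 5, 6, 7 — each is linear in n (n = 1, 2, …).
For the next term, n = 5, so the run lengths are 15, 14, 8.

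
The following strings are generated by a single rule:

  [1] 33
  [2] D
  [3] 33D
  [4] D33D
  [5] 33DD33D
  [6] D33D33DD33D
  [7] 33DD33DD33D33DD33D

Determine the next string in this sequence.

D33D33DD33D33DD33DD33D33DD33D

Each term (from the third on) is the two preceding terms concatenated in order: term 3 = 33·D = 33D.
The next term joins D33D33DD33D and 33DD33DD33D33DD33D.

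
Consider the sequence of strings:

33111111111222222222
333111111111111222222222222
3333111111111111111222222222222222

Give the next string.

Reading off run lengths: 3 runs 2, 3, 4; 1 runs 9, 12, 15; 2 runs 9, 12, 15 — each is linear in n, where the shown terms are n = 3, 4, 5.
For the next term, n = 6, so the run lengths are 5, 18, 18.

33333111111111111111111222222222222222222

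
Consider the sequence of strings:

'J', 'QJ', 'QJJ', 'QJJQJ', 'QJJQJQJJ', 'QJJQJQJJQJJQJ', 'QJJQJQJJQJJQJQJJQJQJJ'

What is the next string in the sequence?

QJJQJQJJQJJQJQJJQJQJJQJJQJQJJQJJQJ

Each term (from the third on) is the previous term followed by the one before it: term 3 = QJ·J = QJJ.
Continuing: QJJQJQJJQJJQJQJJQJQJJ · QJJQJQJJQJJQJ gives term 8.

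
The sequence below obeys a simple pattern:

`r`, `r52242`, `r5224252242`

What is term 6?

The strings grow by a fixed suffix 52242 each time.
From r5224252242, 3 further steps: r5224252242 → r522425224252242 → r52242522425224252242 → (answer).

r5224252242522425224252242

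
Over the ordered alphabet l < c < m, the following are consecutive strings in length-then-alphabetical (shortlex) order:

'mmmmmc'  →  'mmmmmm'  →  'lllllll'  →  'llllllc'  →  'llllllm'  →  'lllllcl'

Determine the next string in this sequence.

Find the rightmost character of lllllcl below m, bump it to the next letter, and reset everything to its right to l.

lllllcc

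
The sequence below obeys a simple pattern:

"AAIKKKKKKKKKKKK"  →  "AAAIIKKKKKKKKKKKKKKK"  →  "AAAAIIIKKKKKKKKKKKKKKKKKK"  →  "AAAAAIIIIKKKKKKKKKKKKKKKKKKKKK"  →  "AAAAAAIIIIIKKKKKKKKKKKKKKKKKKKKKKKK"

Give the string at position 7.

AAAAAAAAIIIIIIIKKKKKKKKKKKKKKKKKKKKKKKKKKKKKK

Term n consists of n-1 A's, followed by n-2 I's, followed by 3n+3 K's, where the shown terms are n = 3, 4, 5, 6, 7.
For term 7, n = 9, so the run lengths are 8, 7, 30.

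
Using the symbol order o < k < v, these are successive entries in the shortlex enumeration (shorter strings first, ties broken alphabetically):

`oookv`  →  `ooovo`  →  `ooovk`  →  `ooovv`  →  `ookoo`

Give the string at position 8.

Advancing 3 positions from ookoo through ookoo → ookok → ookov reaches term 8.

ookko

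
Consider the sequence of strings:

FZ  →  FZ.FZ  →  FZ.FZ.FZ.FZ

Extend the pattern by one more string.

s(k+1) = s(k)·.·s(k) — each term doubles the last with '.' between the halves.
One more doubling of FZ.FZ.FZ.FZ gives the answer.

FZ.FZ.FZ.FZ.FZ.FZ.FZ.FZ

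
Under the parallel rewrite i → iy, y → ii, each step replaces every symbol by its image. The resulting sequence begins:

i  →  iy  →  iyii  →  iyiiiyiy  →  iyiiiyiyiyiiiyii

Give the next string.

iyiiiyiyiyiiiyiiiyiiiyiyiyiiiyiy

φ(iyiiiyiyiyiiiyii) expands symbol-by-symbol to iy ii iy iy iy ii iy ii iy ii iy iy iy ii iy iy; joining the 16 pieces gives the next term.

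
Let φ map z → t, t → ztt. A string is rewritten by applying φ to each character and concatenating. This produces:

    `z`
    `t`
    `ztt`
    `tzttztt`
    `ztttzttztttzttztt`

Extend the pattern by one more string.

Rewriting the 17 symbols of ztttzttztttzttztt one by one yields t ztt ztt ztt t ztt ztt t ztt ztt ztt t ztt ztt t ztt ztt; concatenated:

tzttzttztttzttztttzttzttztttzttztttzttztt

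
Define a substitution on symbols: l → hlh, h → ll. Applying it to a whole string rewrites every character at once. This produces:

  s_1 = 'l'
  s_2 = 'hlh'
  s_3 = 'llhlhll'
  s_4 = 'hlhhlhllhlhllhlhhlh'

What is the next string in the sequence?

Rewriting the 19 symbols of hlhhlhllhlhllhlhhlh one by one yields ll hlh ll ll hlh ll hlh hlh ll hlh ll hlh hlh ll hlh ll ll hlh ll; concatenated:

llhlhllllhlhllhlhhlhllhlhllhlhhlhllhlhllllhlhll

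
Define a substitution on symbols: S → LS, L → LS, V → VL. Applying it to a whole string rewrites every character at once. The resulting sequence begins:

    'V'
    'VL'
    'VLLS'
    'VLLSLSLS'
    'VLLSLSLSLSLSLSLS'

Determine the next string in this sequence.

Replace each of the 16 characters of VLLSLSLSLSLSLSLS in place — VL LS LS LS LS LS LS LS LS LS LS LS LS LS LS LS — and concatenate.

VLLSLSLSLSLSLSLSLSLSLSLSLSLSLSLS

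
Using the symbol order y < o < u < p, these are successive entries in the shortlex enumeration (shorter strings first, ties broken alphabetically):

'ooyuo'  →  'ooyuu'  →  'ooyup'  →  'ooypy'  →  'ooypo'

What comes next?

ooypu

Find the rightmost character of ooypo below p, bump it to the next letter, and reset everything to its right to y.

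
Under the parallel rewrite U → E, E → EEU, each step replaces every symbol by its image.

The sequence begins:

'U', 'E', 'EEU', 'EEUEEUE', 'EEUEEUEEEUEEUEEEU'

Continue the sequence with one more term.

EEUEEUEEEUEEUEEEUEEUEEUEEEUEEUEEEUEEUEEUE

Applying the rule to each of the 17 symbols of EEUEEUEEEUEEUEEEU gives the pieces EEU EEU E EEU EEU E EEU EEU EEU E EEU EEU E EEU EEU EEU E, which concatenate to the answer.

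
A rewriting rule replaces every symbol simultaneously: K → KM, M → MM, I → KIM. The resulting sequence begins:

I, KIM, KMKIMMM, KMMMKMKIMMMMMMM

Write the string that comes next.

KMMMMMMMKMMMKMKIMMMMMMMMMMMMMMM

Replace each of the 15 characters of KMMMKMKIMMMMMMM in place — KM MM MM MM KM MM KM KIM MM MM MM MM MM MM MM — and concatenate.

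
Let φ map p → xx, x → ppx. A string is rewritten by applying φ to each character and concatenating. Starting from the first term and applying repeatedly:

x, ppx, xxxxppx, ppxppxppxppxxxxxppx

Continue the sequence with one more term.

Rewriting the 19 symbols of ppxppxppxppxxxxxppx one by one yields xx xx ppx xx xx ppx xx xx ppx xx xx ppx ppx ppx ppx ppx xx xx ppx; concatenated:

xxxxppxxxxxppxxxxxppxxxxxppxppxppxppxppxxxxxppx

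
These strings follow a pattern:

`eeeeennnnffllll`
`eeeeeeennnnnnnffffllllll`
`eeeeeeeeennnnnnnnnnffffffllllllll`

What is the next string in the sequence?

eeeeeeeeeeennnnnnnnnnnnnffffffffllllllllll

Reading off run lengths: e runs 5, 7, 9; n runs 4, 7, 10; f runs 2, 4, 6; l runs 4, 6, 8 — each is linear in n (n = 1, 2, …).
For the next term, n = 4, so the run lengths are 11, 13, 8, 10.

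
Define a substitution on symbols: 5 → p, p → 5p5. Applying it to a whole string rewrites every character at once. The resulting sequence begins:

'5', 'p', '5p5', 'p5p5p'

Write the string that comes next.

5p5p5p5p5p5

Expanding p5p5p: p→5p5, 5→p, p→5p5, 5→p, p→5p5. Concatenated: 5p5 p 5p5 p 5p5.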